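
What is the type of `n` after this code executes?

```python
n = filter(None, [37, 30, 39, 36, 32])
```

filter() returns a filter iterator object

filter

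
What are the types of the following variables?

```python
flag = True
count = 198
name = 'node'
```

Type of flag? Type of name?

flag is bool; name is str

bool, str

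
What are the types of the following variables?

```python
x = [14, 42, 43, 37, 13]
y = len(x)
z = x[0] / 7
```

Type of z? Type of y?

int / int returns float; len() returns int

float, int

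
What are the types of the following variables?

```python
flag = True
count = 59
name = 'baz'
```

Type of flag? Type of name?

flag is bool; name is str

bool, str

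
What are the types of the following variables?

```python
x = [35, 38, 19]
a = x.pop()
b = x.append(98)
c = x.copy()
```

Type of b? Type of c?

list.append() returns None; list.copy() returns list

NoneType, list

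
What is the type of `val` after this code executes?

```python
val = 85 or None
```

'or' returns first truthy value (85, int)

int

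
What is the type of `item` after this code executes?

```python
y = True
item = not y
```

'not' always returns bool

bool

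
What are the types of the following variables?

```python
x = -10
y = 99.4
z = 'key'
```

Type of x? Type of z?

x is int; z is str

int, str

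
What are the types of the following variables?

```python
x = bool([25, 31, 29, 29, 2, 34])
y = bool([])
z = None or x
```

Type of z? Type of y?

None or <bool> returns the bool; bool() returns bool

bool, bool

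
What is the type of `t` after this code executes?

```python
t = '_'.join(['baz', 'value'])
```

str.join() returns str

str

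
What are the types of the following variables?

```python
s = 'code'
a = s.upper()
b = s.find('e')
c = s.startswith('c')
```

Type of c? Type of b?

str.startswith() returns bool; str.find() returns int

bool, int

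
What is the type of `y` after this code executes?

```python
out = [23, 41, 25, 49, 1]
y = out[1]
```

Indexing a list of ints returns int (out[1] = 41)

int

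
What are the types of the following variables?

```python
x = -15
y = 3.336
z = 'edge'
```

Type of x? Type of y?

x is int; y is float

int, float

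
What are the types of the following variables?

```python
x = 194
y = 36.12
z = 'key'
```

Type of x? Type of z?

x is int; z is str

int, str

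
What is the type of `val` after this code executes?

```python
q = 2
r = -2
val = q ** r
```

int ** negative int returns float

float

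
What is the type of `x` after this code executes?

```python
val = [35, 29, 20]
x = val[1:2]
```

Slicing a list always returns a list

list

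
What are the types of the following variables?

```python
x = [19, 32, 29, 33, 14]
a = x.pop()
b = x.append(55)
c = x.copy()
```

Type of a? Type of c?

list.pop() returns the element (int); list.copy() returns list

int, list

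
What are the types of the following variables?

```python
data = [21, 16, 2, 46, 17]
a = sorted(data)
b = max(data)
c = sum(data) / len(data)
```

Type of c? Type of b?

int / int returns float; max of ints returns int

float, int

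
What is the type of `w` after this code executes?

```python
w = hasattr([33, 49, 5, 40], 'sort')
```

hasattr() returns bool

bool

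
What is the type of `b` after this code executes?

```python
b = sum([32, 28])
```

sum() of ints returns int

int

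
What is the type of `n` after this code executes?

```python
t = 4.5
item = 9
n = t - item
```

float - int returns float (4.5 - 9 = -4.5)

float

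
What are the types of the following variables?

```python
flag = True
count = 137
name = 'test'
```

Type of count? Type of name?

count is int; name is str

int, str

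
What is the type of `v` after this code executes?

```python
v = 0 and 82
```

'and' returns the first falsy value (0, which is int)

int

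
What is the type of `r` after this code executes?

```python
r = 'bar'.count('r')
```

str.count() returns int

int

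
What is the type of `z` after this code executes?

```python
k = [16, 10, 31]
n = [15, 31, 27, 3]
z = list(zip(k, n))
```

list(zip(...)) returns a list of tuples

list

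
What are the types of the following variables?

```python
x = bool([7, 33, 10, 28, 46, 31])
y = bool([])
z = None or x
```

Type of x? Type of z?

bool() returns bool; None or <bool> returns the bool

bool, bool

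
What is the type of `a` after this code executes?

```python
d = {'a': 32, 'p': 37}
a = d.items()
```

dict.items() returns a dict_items view

dict_items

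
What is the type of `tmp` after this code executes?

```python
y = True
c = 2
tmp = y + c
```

bool + int returns int (True is 1, so 1 + 2 = 3)

int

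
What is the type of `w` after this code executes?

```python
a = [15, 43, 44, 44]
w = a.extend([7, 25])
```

list.extend() returns None

NoneType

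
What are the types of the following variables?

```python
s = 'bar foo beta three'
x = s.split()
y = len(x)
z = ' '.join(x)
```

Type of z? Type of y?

str.join() returns str; len() returns int

str, int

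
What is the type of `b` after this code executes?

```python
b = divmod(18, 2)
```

divmod() returns a tuple (quotient, remainder)

tuple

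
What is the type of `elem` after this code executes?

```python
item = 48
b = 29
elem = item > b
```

Comparison operators return bool

bool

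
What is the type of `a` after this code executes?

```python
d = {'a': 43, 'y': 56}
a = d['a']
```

Accessing dict[str, int] with key 'a' returns int value 43

int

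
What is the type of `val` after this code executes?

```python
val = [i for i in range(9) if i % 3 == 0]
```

A list comprehension [...] produces a list

list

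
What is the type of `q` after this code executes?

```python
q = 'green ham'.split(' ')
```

str.split() returns list

list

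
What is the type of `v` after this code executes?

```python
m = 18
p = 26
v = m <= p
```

Comparison operators return bool

bool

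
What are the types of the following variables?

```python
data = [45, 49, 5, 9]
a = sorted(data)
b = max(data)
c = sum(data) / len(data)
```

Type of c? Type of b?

int / int returns float; max of ints returns int

float, int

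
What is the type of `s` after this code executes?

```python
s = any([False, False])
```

any() returns bool

bool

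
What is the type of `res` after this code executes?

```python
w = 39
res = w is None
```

'is' comparison returns bool

bool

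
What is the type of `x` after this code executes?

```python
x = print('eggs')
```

print() returns None

NoneType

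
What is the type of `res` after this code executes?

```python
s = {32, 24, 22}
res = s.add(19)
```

set.add() returns None (mutates in place)

NoneType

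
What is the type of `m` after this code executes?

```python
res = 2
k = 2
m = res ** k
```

int ** positive int returns int (2 ** 2 = 4)

int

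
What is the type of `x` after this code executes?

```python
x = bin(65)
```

bin() returns str representation

str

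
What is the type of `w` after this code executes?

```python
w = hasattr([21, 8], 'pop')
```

hasattr() returns bool

bool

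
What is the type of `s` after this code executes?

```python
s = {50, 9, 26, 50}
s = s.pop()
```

Popping from a set of ints returns int

int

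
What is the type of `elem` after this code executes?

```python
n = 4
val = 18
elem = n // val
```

int // int returns int (4 // 18 = 0)

int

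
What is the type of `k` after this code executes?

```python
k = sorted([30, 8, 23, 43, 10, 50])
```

sorted() always returns list

list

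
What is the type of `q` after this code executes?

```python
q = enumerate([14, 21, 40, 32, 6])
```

enumerate() returns an enumerate iterator object

enumerate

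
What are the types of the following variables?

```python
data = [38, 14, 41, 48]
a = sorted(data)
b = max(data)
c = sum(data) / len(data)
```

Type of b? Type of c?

max of ints returns int; int / int returns float

int, float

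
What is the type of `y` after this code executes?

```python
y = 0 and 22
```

'and' returns the first falsy value (0, which is int)

int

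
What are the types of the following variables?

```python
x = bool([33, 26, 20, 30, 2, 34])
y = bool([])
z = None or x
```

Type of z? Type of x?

None or <bool> returns the bool; bool() returns bool

bool, bool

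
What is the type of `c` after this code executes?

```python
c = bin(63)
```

bin() returns str representation

str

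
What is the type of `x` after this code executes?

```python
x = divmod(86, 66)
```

divmod() returns a tuple (quotient, remainder)

tuple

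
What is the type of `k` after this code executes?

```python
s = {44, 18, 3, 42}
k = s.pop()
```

Popping from a set of ints returns int

int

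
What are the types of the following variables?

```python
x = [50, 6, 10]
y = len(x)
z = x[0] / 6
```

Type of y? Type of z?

len() returns int; int / int returns float

int, float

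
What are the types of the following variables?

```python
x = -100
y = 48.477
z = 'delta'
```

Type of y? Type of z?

y is float; z is str

float, str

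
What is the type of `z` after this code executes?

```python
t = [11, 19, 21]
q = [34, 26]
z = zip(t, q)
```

zip() returns a zip iterator object

zip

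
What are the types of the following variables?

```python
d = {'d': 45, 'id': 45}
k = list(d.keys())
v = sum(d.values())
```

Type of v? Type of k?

sum of int values returns int; list(...) returns list

int, list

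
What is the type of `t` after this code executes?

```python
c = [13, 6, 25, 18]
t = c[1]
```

Indexing a list of ints returns int (c[1] = 6)

int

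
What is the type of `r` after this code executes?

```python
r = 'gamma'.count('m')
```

str.count() returns int

int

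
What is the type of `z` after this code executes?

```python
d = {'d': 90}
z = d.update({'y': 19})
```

dict.update() returns None

NoneType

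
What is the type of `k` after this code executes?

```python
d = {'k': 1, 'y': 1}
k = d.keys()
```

.keys() returns a dict_keys view object

dict_keys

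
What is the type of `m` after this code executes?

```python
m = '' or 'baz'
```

'or' returns first truthy value ('baz', which is str)

str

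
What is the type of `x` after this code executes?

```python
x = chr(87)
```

chr() returns str (single character)

str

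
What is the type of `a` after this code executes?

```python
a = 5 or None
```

'or' returns first truthy value (5, int)

int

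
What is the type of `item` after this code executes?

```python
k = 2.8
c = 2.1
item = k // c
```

float // float returns float (floor division preserves float type)

float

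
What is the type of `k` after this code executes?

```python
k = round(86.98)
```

round() with no ndigits arg returns int

int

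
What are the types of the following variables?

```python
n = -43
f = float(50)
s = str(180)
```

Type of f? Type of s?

f is float; s is str

float, str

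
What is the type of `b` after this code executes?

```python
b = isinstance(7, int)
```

isinstance() returns bool

bool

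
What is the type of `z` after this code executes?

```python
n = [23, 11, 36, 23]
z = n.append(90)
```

list.append() returns None (mutates in place)

NoneType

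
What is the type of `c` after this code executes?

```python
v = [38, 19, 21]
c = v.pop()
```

list.pop() returns the popped element (int here)

int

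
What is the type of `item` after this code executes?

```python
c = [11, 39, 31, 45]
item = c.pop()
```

list.pop() returns the popped element (int here)

int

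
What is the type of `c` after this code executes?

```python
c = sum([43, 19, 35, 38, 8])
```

sum() of ints returns int

int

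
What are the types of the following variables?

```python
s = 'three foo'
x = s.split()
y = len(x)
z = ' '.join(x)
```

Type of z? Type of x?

str.join() returns str; str.split() returns list

str, list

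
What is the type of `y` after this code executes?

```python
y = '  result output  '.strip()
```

str.strip() returns str

str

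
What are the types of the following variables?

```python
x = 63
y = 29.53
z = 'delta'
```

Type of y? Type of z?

y is float; z is str

float, str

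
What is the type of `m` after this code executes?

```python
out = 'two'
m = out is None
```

'is' comparison returns bool

bool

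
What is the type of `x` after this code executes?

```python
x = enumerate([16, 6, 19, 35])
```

enumerate() returns an enumerate iterator object

enumerate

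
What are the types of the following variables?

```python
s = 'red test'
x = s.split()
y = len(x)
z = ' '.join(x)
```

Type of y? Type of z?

len() returns int; str.join() returns str

int, str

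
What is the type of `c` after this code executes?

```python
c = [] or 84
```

'or' returns first truthy value (84, which is int)

int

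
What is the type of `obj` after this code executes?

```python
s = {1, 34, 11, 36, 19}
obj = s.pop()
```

Popping from a set of ints returns int

int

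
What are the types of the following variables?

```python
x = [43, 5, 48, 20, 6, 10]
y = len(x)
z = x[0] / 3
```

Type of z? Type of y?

int / int returns float; len() returns int

float, int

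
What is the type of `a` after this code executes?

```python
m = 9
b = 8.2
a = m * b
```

int * float returns float (9 * 8.2 = 73.8)

float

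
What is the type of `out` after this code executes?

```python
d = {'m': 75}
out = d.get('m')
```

dict.get() returns the value (int) when key is found

int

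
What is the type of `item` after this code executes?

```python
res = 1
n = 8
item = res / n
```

int / int always returns float in Python 3 (1 / 8 = 0.125)

float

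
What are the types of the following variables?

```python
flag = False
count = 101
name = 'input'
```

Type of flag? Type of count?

flag is bool; count is int

bool, int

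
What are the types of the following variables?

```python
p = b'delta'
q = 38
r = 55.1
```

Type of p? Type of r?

p is bytes; r is float

bytes, float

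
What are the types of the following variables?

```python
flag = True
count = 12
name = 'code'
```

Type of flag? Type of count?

flag is bool; count is int

bool, int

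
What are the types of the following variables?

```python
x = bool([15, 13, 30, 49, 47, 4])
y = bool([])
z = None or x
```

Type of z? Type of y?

None or <bool> returns the bool; bool() returns bool

bool, bool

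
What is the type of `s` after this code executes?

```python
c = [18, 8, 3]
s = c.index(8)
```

list.index() returns int

int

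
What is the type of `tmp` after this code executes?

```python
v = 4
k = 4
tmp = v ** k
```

int ** positive int returns int (4 ** 4 = 256)

int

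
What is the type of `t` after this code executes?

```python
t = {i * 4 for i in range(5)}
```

A set comprehension {expr for x in iterable} produces a set

set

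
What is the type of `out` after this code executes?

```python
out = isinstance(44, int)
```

isinstance() returns bool

bool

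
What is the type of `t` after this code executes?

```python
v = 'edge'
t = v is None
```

'is' comparison returns bool

bool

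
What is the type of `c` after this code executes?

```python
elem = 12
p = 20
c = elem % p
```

int % int returns int (12 % 20 = 12)

int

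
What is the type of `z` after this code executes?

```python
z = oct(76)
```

oct() returns str representation

str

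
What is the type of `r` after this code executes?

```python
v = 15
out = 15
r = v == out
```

Equality comparison returns bool

bool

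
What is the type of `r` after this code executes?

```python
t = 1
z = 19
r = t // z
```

int // int returns int (1 // 19 = 0)

int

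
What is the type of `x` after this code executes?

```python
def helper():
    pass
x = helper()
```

A function with no return statement returns None

NoneType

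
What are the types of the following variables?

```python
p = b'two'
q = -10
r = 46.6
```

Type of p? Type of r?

p is bytes; r is float

bytes, float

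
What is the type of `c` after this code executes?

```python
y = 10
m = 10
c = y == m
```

Equality comparison returns bool

bool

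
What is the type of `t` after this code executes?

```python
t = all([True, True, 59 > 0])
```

all() returns bool

bool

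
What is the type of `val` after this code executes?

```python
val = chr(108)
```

chr() returns str (single character)

str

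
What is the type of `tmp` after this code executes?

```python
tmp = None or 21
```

'or' with None returns the other value (21, int)

int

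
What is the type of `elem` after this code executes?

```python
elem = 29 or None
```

'or' returns first truthy value (29, int)

int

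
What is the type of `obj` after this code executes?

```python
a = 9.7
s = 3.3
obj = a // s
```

float // float returns float (floor division preserves float type)

float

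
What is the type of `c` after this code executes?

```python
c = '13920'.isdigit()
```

str.isdigit() returns bool

bool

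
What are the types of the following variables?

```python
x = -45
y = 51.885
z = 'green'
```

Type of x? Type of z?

x is int; z is str

int, str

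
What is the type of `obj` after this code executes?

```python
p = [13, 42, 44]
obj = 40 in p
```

'in' operator returns bool

bool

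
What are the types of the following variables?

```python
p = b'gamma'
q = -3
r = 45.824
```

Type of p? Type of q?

p is bytes; q is int

bytes, int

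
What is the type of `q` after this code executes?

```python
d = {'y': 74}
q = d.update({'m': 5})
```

dict.update() returns None

NoneType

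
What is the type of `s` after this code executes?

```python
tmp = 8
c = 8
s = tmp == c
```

Equality comparison returns bool

bool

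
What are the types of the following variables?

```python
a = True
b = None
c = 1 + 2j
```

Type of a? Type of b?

a is bool; b is NoneType

bool, NoneType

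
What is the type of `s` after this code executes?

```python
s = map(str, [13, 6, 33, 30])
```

map() returns a map iterator object

map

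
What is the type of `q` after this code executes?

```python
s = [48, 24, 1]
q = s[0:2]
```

Slicing a list always returns a list

list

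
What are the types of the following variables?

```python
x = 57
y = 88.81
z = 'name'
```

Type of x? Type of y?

x is int; y is float

int, float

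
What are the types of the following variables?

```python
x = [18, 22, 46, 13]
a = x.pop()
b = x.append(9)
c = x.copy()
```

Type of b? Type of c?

list.append() returns None; list.copy() returns list

NoneType, list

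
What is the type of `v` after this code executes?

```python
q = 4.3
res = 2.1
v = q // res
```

float // float returns float (floor division preserves float type)

float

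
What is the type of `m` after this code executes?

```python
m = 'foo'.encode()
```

str.encode() returns bytes

bytes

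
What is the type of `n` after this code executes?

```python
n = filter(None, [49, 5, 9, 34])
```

filter() returns a filter iterator object

filter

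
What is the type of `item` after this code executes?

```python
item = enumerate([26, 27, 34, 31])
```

enumerate() returns an enumerate iterator object

enumerate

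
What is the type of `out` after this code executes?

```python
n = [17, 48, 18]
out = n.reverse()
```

list.reverse() returns None

NoneType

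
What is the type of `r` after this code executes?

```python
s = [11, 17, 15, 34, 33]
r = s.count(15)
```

list.count() returns int

int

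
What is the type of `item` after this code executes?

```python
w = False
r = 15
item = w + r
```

bool + int returns int (False is 0, so 0 + 15 = 15)

int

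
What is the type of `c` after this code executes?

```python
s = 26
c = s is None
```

'is' comparison returns bool

bool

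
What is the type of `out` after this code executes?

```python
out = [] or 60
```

'or' returns first truthy value (60, which is int)

int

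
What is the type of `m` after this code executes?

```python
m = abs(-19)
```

abs() of int returns int

int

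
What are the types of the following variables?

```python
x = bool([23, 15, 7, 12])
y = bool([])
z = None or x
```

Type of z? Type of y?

None or <bool> returns the bool; bool() returns bool

bool, bool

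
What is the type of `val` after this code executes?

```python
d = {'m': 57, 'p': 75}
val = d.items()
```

dict.items() returns a dict_items view

dict_items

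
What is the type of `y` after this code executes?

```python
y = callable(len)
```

callable() returns bool

bool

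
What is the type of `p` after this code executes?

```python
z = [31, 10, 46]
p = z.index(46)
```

list.index() returns int

int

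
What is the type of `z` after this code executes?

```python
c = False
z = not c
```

'not' always returns bool

bool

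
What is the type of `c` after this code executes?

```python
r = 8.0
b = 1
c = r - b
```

float - int returns float (8.0 - 1 = 7.0)

float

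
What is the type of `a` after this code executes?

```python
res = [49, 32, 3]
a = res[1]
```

Indexing a list of ints returns int (res[1] = 32)

int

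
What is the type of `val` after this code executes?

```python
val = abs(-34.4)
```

abs() of float returns float

float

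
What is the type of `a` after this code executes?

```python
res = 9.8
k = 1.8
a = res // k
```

float // float returns float (floor division preserves float type)

float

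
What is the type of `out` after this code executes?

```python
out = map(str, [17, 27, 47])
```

map() returns a map iterator object

map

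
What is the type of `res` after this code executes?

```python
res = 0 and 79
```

'and' returns the first falsy value (0, which is int)

int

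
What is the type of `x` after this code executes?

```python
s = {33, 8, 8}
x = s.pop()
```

Popping from a set of ints returns int

int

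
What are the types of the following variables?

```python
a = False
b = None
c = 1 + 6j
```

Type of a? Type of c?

a is bool; c is complex

bool, complex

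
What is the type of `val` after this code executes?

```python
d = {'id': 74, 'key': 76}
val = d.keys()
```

.keys() returns a dict_keys view object

dict_keys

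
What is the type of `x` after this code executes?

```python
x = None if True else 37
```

Ternary: condition is True, if branch (None) taken → NoneType

NoneType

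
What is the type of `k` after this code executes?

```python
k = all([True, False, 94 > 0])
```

all() returns bool

bool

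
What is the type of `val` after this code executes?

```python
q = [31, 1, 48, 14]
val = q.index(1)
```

list.index() returns int

int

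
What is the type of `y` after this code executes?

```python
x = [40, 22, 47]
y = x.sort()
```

list.sort() returns None (sorts in place)

NoneType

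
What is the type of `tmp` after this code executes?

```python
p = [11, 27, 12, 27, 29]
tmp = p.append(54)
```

list.append() returns None (mutates in place)

NoneType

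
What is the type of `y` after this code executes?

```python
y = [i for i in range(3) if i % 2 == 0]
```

A list comprehension [...] produces a list

list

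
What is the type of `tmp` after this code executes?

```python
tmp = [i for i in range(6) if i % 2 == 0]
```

A list comprehension [...] produces a list

list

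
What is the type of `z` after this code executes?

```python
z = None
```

None has type NoneType

NoneType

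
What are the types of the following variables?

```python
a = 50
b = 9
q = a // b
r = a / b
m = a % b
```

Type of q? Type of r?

int // int returns int; int / int returns float

int, float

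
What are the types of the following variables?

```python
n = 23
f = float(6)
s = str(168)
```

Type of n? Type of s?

n is int; s is str

int, str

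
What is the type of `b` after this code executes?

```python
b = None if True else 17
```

Ternary: condition is True, if branch (None) taken → NoneType

NoneType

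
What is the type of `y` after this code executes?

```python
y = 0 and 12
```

'and' returns the first falsy value (0, which is int)

int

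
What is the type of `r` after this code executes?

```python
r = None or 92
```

'or' with None returns the other value (92, int)

int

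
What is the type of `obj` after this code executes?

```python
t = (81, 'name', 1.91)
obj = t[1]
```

Index 1 of tuple is 'name' which is str

str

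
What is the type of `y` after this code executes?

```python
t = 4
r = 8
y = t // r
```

int // int returns int (4 // 8 = 0)

int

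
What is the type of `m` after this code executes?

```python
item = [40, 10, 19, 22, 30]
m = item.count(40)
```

list.count() returns int

int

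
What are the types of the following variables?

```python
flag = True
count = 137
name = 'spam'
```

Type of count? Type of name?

count is int; name is str

int, str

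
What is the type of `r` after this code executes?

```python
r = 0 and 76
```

'and' returns the first falsy value (0, which is int)

int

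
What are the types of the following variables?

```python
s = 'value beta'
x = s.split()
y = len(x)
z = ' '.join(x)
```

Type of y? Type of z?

len() returns int; str.join() returns str

int, str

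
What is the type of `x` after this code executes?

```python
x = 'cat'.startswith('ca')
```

str.startswith() returns bool

bool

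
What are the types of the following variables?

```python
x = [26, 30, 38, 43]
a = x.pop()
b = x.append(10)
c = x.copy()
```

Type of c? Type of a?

list.copy() returns list; list.pop() returns the element (int)

list, int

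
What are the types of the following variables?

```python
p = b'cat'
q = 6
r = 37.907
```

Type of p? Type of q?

p is bytes; q is int

bytes, int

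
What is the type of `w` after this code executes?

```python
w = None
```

None has type NoneType

NoneType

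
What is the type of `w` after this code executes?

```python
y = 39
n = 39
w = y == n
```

Equality comparison returns bool

bool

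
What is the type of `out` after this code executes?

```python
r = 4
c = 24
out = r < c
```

Comparison operators return bool

bool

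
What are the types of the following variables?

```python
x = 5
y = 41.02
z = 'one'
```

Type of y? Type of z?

y is float; z is str

float, str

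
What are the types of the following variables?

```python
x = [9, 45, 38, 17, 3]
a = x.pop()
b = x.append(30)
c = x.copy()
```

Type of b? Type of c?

list.append() returns None; list.copy() returns list

NoneType, list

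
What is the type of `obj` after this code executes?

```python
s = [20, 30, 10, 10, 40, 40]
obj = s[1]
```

Indexing a list of ints returns int (s[1] = 30)

int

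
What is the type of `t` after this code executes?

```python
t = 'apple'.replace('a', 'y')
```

str.replace() returns str

str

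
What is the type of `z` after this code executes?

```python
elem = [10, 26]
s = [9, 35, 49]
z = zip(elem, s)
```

zip() returns a zip iterator object

zip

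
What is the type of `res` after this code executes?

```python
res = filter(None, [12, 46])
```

filter() returns a filter iterator object

filter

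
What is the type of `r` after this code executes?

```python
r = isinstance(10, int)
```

isinstance() returns bool

bool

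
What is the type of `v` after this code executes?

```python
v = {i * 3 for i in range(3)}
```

A set comprehension {expr for x in iterable} produces a set

set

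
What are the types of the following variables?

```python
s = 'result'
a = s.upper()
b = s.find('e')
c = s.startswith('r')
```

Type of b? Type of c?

str.find() returns int; str.startswith() returns bool

int, bool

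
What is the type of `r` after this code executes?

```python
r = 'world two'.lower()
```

str.lower() returns str

str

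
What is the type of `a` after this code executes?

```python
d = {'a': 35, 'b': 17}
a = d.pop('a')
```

dict.pop() returns the value (int)

int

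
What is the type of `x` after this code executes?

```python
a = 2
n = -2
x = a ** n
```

int ** negative int returns float

float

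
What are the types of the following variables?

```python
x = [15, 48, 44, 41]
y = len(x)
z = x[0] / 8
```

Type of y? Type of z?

len() returns int; int / int returns float

int, float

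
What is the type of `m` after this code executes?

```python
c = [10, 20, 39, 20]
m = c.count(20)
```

list.count() returns int

int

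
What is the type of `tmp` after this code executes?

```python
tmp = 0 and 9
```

'and' returns the first falsy value (0, which is int)

int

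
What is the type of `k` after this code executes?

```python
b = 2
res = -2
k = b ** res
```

int ** negative int returns float

float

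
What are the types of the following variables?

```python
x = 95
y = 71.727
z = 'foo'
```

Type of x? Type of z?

x is int; z is str

int, str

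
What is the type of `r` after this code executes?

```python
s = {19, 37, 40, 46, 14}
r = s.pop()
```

Popping from a set of ints returns int

int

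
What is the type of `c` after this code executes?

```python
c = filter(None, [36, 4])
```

filter() returns a filter iterator object

filter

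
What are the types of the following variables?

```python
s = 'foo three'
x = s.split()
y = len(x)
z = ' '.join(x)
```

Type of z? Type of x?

str.join() returns str; str.split() returns list

str, list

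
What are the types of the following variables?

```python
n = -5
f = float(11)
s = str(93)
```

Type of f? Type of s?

f is float; s is str

float, str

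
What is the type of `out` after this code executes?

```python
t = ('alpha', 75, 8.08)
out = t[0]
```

Index 0 of tuple is 'alpha' which is str

str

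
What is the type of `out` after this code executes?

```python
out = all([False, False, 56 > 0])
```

all() returns bool

bool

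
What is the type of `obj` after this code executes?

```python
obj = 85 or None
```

'or' returns first truthy value (85, int)

int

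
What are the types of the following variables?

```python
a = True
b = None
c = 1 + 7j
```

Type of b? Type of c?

b is NoneType; c is complex

NoneType, complex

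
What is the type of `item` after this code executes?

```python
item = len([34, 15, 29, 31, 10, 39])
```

len() always returns int

int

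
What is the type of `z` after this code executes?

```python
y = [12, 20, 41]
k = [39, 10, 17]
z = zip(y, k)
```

zip() returns a zip iterator object

zip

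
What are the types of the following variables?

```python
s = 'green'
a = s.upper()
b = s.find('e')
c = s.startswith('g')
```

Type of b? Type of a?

str.find() returns int; str.upper() returns str

int, str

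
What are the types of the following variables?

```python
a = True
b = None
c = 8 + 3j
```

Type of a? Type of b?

a is bool; b is NoneType

bool, NoneType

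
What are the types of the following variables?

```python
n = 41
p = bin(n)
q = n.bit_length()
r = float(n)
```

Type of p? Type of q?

bin() returns str; int.bit_length() returns int

str, int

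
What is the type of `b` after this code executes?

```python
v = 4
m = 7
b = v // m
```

int // int returns int (4 // 7 = 0)

int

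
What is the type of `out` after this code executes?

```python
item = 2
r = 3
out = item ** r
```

int ** positive int returns int (2 ** 3 = 8)

int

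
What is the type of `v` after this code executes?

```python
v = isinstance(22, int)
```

isinstance() returns bool

bool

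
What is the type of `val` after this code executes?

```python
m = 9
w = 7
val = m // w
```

int // int returns int (9 // 7 = 1)

int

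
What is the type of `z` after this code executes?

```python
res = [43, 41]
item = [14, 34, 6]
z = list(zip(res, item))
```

list(zip(...)) returns a list of tuples

list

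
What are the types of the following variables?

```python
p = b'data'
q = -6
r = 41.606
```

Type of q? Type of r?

q is int; r is float

int, float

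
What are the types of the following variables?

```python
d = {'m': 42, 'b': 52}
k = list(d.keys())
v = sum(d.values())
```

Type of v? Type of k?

sum of int values returns int; list(...) returns list

int, list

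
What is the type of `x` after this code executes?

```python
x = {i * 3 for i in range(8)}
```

A set comprehension {expr for x in iterable} produces a set

set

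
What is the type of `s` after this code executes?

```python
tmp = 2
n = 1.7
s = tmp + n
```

int + float returns float (2 + 1.7 = 3.7)

float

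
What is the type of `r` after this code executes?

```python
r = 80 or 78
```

'or' returns the first truthy value (80, which is int)

int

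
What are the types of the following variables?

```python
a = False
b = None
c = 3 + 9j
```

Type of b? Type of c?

b is NoneType; c is complex

NoneType, complex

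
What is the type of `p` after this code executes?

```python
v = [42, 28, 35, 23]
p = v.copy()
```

list.copy() returns list

list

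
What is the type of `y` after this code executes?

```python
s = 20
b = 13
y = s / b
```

int / int always returns float in Python 3 (20 / 13 = 1.53846)

float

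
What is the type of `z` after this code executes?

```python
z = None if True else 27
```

Ternary: condition is True, if branch (None) taken → NoneType

NoneType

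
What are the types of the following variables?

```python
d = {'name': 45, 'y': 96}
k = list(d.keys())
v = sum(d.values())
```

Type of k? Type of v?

list(...) returns list; sum of int values returns int

list, int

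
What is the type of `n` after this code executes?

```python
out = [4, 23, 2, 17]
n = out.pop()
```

list.pop() returns the popped element (int here)

int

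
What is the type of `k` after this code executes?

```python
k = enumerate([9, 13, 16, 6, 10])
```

enumerate() returns an enumerate iterator object

enumerate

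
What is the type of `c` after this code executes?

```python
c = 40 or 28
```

'or' returns the first truthy value (40, which is int)

int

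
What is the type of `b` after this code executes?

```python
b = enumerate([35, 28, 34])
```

enumerate() returns an enumerate iterator object

enumerate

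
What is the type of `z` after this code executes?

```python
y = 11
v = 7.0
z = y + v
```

int + float returns float (11 + 7.0 = 18.0)

float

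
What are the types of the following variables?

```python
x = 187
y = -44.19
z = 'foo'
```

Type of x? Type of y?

x is int; y is float

int, float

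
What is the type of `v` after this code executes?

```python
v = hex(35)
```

hex() returns str representation

str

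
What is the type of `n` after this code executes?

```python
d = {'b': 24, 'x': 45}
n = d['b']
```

Accessing dict[str, int] with key 'b' returns int value 24

int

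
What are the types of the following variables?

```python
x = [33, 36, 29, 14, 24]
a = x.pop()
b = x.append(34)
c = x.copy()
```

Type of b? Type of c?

list.append() returns None; list.copy() returns list

NoneType, list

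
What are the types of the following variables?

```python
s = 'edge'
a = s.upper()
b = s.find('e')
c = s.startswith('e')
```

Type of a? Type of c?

str.upper() returns str; str.startswith() returns bool

str, bool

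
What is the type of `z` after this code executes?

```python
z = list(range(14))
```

list(range(...)) returns list

list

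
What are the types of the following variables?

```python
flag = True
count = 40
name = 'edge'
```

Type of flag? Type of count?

flag is bool; count is int

bool, int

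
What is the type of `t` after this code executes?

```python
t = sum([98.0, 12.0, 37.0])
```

sum() of floats returns float

float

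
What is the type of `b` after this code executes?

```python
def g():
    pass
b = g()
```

A function with no return statement returns None

NoneType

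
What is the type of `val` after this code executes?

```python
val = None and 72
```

'and' returns first falsy value (None)

NoneType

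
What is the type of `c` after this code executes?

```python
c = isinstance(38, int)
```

isinstance() returns bool

bool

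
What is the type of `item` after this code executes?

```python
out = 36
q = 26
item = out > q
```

Comparison operators return bool

bool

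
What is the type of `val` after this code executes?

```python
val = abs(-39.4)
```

abs() of float returns float

float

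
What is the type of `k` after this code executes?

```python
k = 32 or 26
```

'or' returns the first truthy value (32, which is int)

int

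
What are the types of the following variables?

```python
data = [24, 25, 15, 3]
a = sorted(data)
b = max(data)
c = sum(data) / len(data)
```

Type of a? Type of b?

sorted() returns list; max of ints returns int

list, int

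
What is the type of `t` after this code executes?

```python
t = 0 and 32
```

'and' returns the first falsy value (0, which is int)

int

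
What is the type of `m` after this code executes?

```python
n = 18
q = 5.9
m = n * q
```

int * float returns float (18 * 5.9 = 106.2)

float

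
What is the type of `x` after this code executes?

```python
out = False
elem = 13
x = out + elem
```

bool + int returns int (False is 0, so 0 + 13 = 13)

int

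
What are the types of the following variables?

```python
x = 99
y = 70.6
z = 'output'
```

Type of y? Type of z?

y is float; z is str

float, str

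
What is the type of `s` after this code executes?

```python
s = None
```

None has type NoneType

NoneType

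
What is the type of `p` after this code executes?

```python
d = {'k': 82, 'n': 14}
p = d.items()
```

dict.items() returns a dict_items view

dict_items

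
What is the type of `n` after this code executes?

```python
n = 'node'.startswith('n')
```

str.startswith() returns bool

bool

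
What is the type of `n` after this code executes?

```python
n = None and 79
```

'and' returns first falsy value (None)

NoneType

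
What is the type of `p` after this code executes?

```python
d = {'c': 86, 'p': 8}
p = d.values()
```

.values() returns a dict_values view object

dict_values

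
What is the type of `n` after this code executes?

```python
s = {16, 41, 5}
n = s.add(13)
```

set.add() returns None (mutates in place)

NoneType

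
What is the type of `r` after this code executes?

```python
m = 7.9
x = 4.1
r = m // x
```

float // float returns float (floor division preserves float type)

float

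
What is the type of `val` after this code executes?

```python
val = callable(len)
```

callable() returns bool

bool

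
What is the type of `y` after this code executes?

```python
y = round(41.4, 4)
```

round() with ndigits arg returns float

float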